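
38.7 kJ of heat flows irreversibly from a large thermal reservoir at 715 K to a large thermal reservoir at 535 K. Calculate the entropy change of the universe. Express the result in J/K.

ΔS_hot = −Q/T_H = −38700/715 = -54.13 J/K and ΔS_cold = +Q/T_C = 38700/535 = 72.34 J/K.
ΔS_total = -54.13 + 72.34 = 18.2 J/K, positive as the second law requires.

ΔS_total = 18.2 J/K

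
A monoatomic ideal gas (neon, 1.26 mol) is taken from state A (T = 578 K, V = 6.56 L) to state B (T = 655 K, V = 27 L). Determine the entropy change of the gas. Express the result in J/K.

ΔS = 16.8 J/K

Entropy is a state function: ΔS = nC_V ln(T₂/T₁) + nR ln(V₂/V₁), with C_V = 3R/2 = 12.47 J mol⁻¹ K⁻¹ for a monoatomic ideal gas.
ΔS = 1.26 × [12.47 × ln(655/578) + 8.314 × ln(27/6.56)] = 16.8 J/K.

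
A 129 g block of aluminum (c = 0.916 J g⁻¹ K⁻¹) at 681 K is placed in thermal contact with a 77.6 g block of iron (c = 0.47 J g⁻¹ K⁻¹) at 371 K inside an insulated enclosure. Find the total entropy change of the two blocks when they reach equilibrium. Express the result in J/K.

Energy balance: T_f = (m₁c₁T₁ + m₂c₂T₂)/(m₁c₁ + m₂c₂) = 607.88 K.
ΔS₁ = m₁c₁ ln(T_f/T₁) = 118.164 × ln(607.88/681) = -13.42 J/K.
ΔS₂ = m₂c₂ ln(T_f/T₂) = 36.472 × ln(607.88/371) = 18.01 J/K.
ΔS_total = -13.42 + 18.01 = 4.59 J/K.

ΔS_total = 4.59 J/K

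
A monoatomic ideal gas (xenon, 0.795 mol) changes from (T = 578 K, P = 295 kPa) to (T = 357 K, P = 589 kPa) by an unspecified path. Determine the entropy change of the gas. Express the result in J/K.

ΔS = nC_p ln(T₂/T₁) − nR ln(P₂/P₁), with C_p = 5R/2 = 20.79 J mol⁻¹ K⁻¹ for a monoatomic ideal gas.
ΔS = 0.795 × [20.79 × ln(357/578) − 8.314 × ln(589/295)] = -12.5 J/K.

ΔS = -12.5 J/K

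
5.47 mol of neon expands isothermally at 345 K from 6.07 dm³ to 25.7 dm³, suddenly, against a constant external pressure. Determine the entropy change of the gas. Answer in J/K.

ΔS_gas = 65.6 J/K

Entropy is a state function, so ΔS_gas depends only on the end states.
For an isothermal ideal gas ΔS_gas = nR ln(V₂/V₁) = 5.47 × 8.314 × ln(25.7/6.07) = 65.6 J/K.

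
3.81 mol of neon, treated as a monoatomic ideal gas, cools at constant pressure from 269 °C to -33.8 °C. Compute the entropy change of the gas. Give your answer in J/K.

In kelvin: T₁ = 542.15 K, T₂ = 239.35 K. At constant pressure, ΔS = nC_p ln(T₂/T₁) with C_p = 5R/2 = 20.79 J mol⁻¹ K⁻¹.
ΔS = 3.81 × 20.79 × ln(239.35/542.15) = -64.7 J/K.

ΔS = -64.7 J/K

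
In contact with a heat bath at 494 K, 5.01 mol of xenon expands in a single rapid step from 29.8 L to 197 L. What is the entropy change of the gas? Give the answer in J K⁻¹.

ΔS_gas = 78.7 J/K

Entropy is a state function, so ΔS_gas depends only on the end states.
For an isothermal ideal gas ΔS_gas = nR ln(V₂/V₁) = 5.01 × 8.314 × ln(197/29.8) = 78.7 J/K.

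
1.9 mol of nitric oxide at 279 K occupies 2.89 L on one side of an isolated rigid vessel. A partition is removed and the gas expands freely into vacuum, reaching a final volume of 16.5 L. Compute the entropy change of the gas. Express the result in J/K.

ΔS_gas = 27.5 J/K

No heat is exchanged and no work is done, so the ideal-gas temperature stays constant.
Entropy is a state function; using a reversible isothermal path, ΔS_gas = nR ln(V₂/V₁) = 1.9 × 8.314 × ln(16.5/2.89) = 27.5 J/K.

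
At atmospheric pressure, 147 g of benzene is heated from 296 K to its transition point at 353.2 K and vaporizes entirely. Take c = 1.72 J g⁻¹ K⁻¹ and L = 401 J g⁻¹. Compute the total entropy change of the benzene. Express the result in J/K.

Warming step: ΔS₁ = m c ln(T_tr/T_i) = 147 × 1.72 × ln(353.2/296) = 44.67 J/K.
Phase change: ΔS₂ = +mL/T_tr = 147 × 401 / 353.2 = 166.9 J/K.
ΔS_total = (44.67) + (166.9) = 212 J/K.

ΔS = 212 J/K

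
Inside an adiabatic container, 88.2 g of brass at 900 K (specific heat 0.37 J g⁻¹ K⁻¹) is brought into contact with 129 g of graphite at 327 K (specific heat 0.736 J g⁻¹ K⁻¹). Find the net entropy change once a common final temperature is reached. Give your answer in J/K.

ΔS_total = 14.2 J/K

Energy balance: T_f = (m₁c₁T₁ + m₂c₂T₂)/(m₁c₁ + m₂c₂) = 473.57 K.
ΔS₁ = m₁c₁ ln(T_f/T₁) = 32.634 × ln(473.57/900) = -20.95 J/K.
ΔS₂ = m₂c₂ ln(T_f/T₂) = 94.944 × ln(473.57/327) = 35.16 J/K.
ΔS_total = -20.95 + 35.16 = 14.2 J/K.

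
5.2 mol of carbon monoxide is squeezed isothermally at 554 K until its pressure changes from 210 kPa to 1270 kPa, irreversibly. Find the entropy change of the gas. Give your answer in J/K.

ΔS_gas = -77.8 J/K

Entropy is a state function, so ΔS_gas depends only on the end states.
For an isothermal ideal gas ΔS_gas = nR ln(P₁/P₂) = 5.2 × 8.314 × ln(210/1270) = -77.8 J/K.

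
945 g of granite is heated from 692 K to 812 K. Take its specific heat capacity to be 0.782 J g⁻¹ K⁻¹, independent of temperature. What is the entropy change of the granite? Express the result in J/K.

ΔS = ∫dQ_rev/T = m c ln(T₂/T₁) = 945 × 0.782 × ln(812/692) = 118 J/K.

ΔS = 118 J/K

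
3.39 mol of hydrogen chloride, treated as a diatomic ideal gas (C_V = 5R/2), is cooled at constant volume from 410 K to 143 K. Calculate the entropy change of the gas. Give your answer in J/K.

At constant volume, ΔS = nC_V ln(T₂/T₁) with C_V = 5R/2 = 20.79 J mol⁻¹ K⁻¹.
ΔS = 3.39 × 20.79 × ln(143/410) = -74.2 J/K.

ΔS = -74.2 J/K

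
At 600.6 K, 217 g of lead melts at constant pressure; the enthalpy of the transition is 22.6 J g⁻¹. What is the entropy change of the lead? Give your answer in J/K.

ΔS = 8.17 J/K

Heat absorbed by the substance: Q = mL = 217 × 22.6 = 4904.2 J.
At constant T, ΔS = Q_rev/T = 4904.2 / 600.6 = 8.17 J/K.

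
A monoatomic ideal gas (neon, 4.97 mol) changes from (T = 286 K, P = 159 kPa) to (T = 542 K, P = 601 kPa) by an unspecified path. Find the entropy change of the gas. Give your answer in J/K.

ΔS = 11.1 J/K

ΔS = nC_p ln(T₂/T₁) − nR ln(P₂/P₁), with C_p = 5R/2 = 20.79 J mol⁻¹ K⁻¹ for a monoatomic ideal gas.
ΔS = 4.97 × [20.79 × ln(542/286) − 8.314 × ln(601/159)] = 11.1 J/K.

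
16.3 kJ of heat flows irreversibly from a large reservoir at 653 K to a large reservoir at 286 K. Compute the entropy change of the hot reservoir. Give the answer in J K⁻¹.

ΔS_hot = -25 J/K

The hot reservoir loses heat Q, so ΔS_hot = −Q/T_H = −16300/653 = -25 J/K.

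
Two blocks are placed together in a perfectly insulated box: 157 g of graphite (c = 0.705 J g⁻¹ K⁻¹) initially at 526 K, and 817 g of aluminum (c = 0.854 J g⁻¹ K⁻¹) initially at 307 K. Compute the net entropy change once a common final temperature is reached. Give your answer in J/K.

Energy balance: T_f = (m₁c₁T₁ + m₂c₂T₂)/(m₁c₁ + m₂c₂) = 336.99 K.
ΔS₁ = m₁c₁ ln(T_f/T₁) = 110.685 × ln(336.99/526) = -49.28 J/K.
ΔS₂ = m₂c₂ ln(T_f/T₂) = 697.718 × ln(336.99/307) = 65.02 J/K.
ΔS_total = -49.28 + 65.02 = 15.7 J/K.

ΔS_total = 15.7 J/K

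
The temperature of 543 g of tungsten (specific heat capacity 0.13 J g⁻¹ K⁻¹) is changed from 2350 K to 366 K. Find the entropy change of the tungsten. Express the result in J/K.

ΔS = -131 J/K

ΔS = ∫dQ_rev/T = m c ln(T₂/T₁) = 543 × 0.13 × ln(366/2350) = -131 J/K.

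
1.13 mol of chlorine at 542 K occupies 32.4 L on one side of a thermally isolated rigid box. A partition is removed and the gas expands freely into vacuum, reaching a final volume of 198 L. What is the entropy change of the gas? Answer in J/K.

For an ideal gas in free expansion Q = 0 and W = 0, so T is unchanged.
Entropy is a state function; using a reversible isothermal path, ΔS_gas = nR ln(V₂/V₁) = 1.13 × 8.314 × ln(198/32.4) = 17 J/K.

ΔS_gas = 17 J/K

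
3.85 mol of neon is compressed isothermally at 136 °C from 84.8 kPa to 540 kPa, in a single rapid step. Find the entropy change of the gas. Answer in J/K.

Entropy is a state function, so ΔS_gas depends only on the end states.
For an isothermal ideal gas ΔS_gas = nR ln(P₁/P₂) = 3.85 × 8.314 × ln(84.8/540) = -59.3 J/K.

ΔS_gas = -59.3 J/K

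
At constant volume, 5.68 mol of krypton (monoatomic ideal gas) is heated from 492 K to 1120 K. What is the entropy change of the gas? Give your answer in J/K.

ΔS = 58.3 J/K

At constant volume, ΔS = nC_V ln(T₂/T₁) with C_V = 3R/2 = 12.47 J mol⁻¹ K⁻¹.
ΔS = 5.68 × 12.47 × ln(1120/492) = 58.3 J/K.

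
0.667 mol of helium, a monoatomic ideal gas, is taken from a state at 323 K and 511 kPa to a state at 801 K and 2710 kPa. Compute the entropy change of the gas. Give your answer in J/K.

ΔS = 3.34 J/K

ΔS = nC_p ln(T₂/T₁) − nR ln(P₂/P₁), with C_p = 5R/2 = 20.79 J mol⁻¹ K⁻¹ for a monoatomic ideal gas.
ΔS = 0.667 × [20.79 × ln(801/323) − 8.314 × ln(2710/511)] = 3.34 J/K.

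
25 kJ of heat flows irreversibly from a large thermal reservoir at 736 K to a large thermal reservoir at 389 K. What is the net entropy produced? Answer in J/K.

ΔS_hot = −Q/T_H = −25000/736 = -33.97 J/K and ΔS_cold = +Q/T_C = 25000/389 = 64.27 J/K.
ΔS_total = -33.97 + 64.27 = 30.3 J/K, positive as the second law requires.

ΔS_total = 30.3 J/K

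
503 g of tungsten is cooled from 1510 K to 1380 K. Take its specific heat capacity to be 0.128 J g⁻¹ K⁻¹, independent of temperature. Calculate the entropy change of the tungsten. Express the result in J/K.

ΔS = -5.8 J/K

ΔS = ∫dQ_rev/T = m c ln(T₂/T₁) = 503 × 0.128 × ln(1380/1510) = -5.8 J/K.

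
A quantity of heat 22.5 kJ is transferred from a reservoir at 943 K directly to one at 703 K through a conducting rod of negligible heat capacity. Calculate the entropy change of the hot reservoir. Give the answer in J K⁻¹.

ΔS_hot = -23.9 J/K

The hot reservoir loses heat Q, so ΔS_hot = −Q/T_H = −22500/943 = -23.9 J/K.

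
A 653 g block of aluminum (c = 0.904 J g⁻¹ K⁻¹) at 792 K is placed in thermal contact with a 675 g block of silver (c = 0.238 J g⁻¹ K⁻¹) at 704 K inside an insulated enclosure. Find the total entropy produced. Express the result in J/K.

ΔS_total = 0.856 J/K

Energy balance: T_f = (m₁c₁T₁ + m₂c₂T₂)/(m₁c₁ + m₂c₂) = 773.17 K.
ΔS₁ = m₁c₁ ln(T_f/T₁) = 590.312 × ln(773.17/792) = -14.201 J/K.
ΔS₂ = m₂c₂ ln(T_f/T₂) = 160.65 × ln(773.17/704) = 15.057 J/K.
ΔS_total = -14.201 + 15.057 = 0.856 J/K.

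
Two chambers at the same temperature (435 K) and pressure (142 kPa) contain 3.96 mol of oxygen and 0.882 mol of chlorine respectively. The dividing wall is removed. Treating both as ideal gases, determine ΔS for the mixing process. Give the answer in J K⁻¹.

Mole fractions: x_A = 3.96/4.84 = 0.818, x_B = 0.182.
ΔS_mix = −R(n_A ln x_A + n_B ln x_B) = −8.314 × (3.96 ln 0.818 + 0.882 ln 0.182) = 19.1 J/K.

ΔS_mix = 19.1 J/K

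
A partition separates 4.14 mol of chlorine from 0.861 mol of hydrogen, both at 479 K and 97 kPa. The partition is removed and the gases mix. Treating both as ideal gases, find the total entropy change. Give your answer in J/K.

ΔS_mix = 19.1 J/K

Mole fractions: x_A = 4.14/5 = 0.828, x_B = 0.172.
ΔS_mix = −R(n_A ln x_A + n_B ln x_B) = −8.314 × (4.14 ln 0.828 + 0.861 ln 0.172) = 19.1 J/K.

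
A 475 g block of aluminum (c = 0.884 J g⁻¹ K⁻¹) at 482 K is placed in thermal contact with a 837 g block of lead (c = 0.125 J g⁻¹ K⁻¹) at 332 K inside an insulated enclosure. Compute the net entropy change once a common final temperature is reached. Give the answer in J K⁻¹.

ΔS_total = 5.39 J/K

Energy balance: T_f = (m₁c₁T₁ + m₂c₂T₂)/(m₁c₁ + m₂c₂) = 452.08 K.
ΔS₁ = m₁c₁ ln(T_f/T₁) = 419.9 × ln(452.08/482) = -26.91 J/K.
ΔS₂ = m₂c₂ ln(T_f/T₂) = 104.625 × ln(452.08/332) = 32.3 J/K.
ΔS_total = -26.91 + 32.3 = 5.39 J/K.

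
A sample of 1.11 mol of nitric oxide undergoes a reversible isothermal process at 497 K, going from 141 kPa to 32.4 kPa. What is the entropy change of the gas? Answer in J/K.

For an isothermal ideal gas ΔS_gas = nR ln(P₁/P₂) = 1.11 × 8.314 × ln(141/32.4) = 13.6 J/K.

ΔS_gas = 13.6 J/K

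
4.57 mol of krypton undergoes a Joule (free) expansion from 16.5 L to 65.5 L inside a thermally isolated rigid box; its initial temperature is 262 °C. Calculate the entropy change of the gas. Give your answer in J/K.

No heat is exchanged and no work is done, so the ideal-gas temperature stays constant.
Entropy is a state function; using a reversible isothermal path, ΔS_gas = nR ln(V₂/V₁) = 4.57 × 8.314 × ln(65.5/16.5) = 52.4 J/K.

ΔS_gas = 52.4 J/K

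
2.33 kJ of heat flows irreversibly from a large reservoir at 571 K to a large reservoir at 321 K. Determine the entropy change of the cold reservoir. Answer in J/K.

ΔS_cold = 7.26 J/K

The cold reservoir gains heat Q, so ΔS_cold = +Q/T_C = 2330/321 = 7.26 J/K.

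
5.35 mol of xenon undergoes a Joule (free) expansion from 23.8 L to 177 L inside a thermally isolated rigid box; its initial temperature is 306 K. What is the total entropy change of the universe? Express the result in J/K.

ΔS_universe = 89.2 J/K

No heat is exchanged and no work is done, so the ideal-gas temperature stays constant.
Entropy is a state function; using a reversible isothermal path, ΔS_gas = nR ln(V₂/V₁) = 5.35 × 8.314 × ln(177/23.8) = 89.2 J/K.
The insulated surroundings exchange no heat, so ΔS_surr = 0 and ΔS_universe = ΔS_gas.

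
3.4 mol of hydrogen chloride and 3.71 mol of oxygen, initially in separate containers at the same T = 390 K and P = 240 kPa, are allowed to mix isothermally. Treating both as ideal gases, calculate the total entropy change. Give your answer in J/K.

ΔS_mix = 40.9 J/K

Mole fractions: x_A = 3.4/7.11 = 0.478, x_B = 0.522.
ΔS_mix = −R(n_A ln x_A + n_B ln x_B) = −8.314 × (3.4 ln 0.478 + 3.71 ln 0.522) = 40.9 J/K.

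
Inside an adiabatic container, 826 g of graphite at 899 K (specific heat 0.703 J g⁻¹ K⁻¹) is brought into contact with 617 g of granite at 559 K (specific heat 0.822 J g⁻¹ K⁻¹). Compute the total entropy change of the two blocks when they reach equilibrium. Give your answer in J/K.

ΔS_total = 30 J/K

Energy balance: T_f = (m₁c₁T₁ + m₂c₂T₂)/(m₁c₁ + m₂c₂) = 740.49 K.
ΔS₁ = m₁c₁ ln(T_f/T₁) = 580.678 × ln(740.49/899) = -112.6 J/K.
ΔS₂ = m₂c₂ ln(T_f/T₂) = 507.174 × ln(740.49/559) = 142.6 J/K.
ΔS_total = -112.6 + 142.6 = 30 J/K.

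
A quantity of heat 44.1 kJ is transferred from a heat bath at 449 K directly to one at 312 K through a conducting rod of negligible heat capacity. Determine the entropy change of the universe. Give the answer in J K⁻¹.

ΔS_total = 43.1 J/K

ΔS_hot = −Q/T_H = −44100/449 = -98.22 J/K and ΔS_cold = +Q/T_C = 44100/312 = 141.3 J/K.
ΔS_total = -98.22 + 141.3 = 43.1 J/K, positive as the second law requires.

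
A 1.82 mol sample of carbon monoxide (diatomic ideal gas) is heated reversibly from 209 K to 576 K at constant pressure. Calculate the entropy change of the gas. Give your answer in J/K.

ΔS = 53.7 J/K

At constant pressure, ΔS = nC_p ln(T₂/T₁) with C_p = 7R/2 = 29.1 J mol⁻¹ K⁻¹.
ΔS = 1.82 × 29.1 × ln(576/209) = 53.7 J/K.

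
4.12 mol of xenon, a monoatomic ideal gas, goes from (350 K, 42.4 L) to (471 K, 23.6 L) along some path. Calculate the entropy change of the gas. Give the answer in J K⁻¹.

ΔS = -4.81 J/K

Entropy is a state function: ΔS = nC_V ln(T₂/T₁) + nR ln(V₂/V₁), with C_V = 3R/2 = 12.47 J mol⁻¹ K⁻¹ for a monoatomic ideal gas.
ΔS = 4.12 × [12.47 × ln(471/350) + 8.314 × ln(23.6/42.4)] = -4.81 J/K.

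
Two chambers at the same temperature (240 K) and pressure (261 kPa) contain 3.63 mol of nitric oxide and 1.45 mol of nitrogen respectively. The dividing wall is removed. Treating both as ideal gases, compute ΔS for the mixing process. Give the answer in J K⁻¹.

ΔS_mix = 25.3 J/K

Mole fractions: x_A = 3.63/5.08 = 0.715, x_B = 0.285.
ΔS_mix = −R(n_A ln x_A + n_B ln x_B) = −8.314 × (3.63 ln 0.715 + 1.45 ln 0.285) = 25.3 J/K.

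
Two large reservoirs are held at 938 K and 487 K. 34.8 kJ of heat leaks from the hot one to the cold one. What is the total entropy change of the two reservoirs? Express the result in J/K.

ΔS_total = 34.4 J/K

ΔS_hot = −Q/T_H = −34800/938 = -37.1 J/K and ΔS_cold = +Q/T_C = 34800/487 = 71.46 J/K.
ΔS_total = -37.1 + 71.46 = 34.4 J/K, positive as the second law requires.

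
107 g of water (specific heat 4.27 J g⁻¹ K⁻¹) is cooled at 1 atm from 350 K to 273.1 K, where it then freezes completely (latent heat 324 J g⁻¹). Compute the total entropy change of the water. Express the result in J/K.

ΔS = -240 J/K

Cooling step: ΔS₁ = m c ln(T_tr/T_i) = 107 × 4.27 × ln(273.1/350) = -113.4 J/K.
Phase change: ΔS₂ = −mL/T_tr = −107 × 324 / 273.1 = -126.9 J/K.
ΔS_total = (-113.4) + (-126.9) = -240 J/K.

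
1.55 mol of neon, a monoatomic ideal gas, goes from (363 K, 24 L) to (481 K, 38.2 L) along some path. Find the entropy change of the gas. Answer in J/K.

ΔS = 11.4 J/K

Entropy is a state function: ΔS = nC_V ln(T₂/T₁) + nR ln(V₂/V₁), with C_V = 3R/2 = 12.47 J mol⁻¹ K⁻¹ for a monoatomic ideal gas.
ΔS = 1.55 × [12.47 × ln(481/363) + 8.314 × ln(38.2/24)] = 11.4 J/K.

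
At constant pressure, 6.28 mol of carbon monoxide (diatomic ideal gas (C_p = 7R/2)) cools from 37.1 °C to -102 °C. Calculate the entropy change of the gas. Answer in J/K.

ΔS = -109 J/K

In kelvin: T₁ = 310.25 K, T₂ = 171.15 K. At constant pressure, ΔS = nC_p ln(T₂/T₁) with C_p = 7R/2 = 29.1 J mol⁻¹ K⁻¹.
ΔS = 6.28 × 29.1 × ln(171.15/310.25) = -109 J/K.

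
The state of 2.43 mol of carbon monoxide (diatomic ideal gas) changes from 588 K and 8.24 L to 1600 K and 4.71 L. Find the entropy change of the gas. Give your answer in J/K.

Entropy is a state function: ΔS = nC_V ln(T₂/T₁) + nR ln(V₂/V₁), with C_V = 5R/2 = 20.79 J mol⁻¹ K⁻¹ for a diatomic ideal gas.
ΔS = 2.43 × [20.79 × ln(1600/588) + 8.314 × ln(4.71/8.24)] = 39.3 J/K.

ΔS = 39.3 J/K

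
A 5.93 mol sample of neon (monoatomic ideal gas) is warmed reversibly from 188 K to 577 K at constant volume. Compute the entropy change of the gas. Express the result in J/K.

At constant volume, ΔS = nC_V ln(T₂/T₁) with C_V = 3R/2 = 12.47 J mol⁻¹ K⁻¹.
ΔS = 5.93 × 12.47 × ln(577/188) = 82.9 J/K.

ΔS = 82.9 J/K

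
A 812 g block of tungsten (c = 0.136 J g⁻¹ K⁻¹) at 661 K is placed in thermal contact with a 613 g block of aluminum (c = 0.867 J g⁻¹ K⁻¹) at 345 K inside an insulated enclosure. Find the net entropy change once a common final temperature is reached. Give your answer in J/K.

Energy balance: T_f = (m₁c₁T₁ + m₂c₂T₂)/(m₁c₁ + m₂c₂) = 399.36 K.
ΔS₁ = m₁c₁ ln(T_f/T₁) = 110.432 × ln(399.36/661) = -55.64 J/K.
ΔS₂ = m₂c₂ ln(T_f/T₂) = 531.471 × ln(399.36/345) = 77.77 J/K.
ΔS_total = -55.64 + 77.77 = 22.1 J/K.

ΔS_total = 22.1 J/K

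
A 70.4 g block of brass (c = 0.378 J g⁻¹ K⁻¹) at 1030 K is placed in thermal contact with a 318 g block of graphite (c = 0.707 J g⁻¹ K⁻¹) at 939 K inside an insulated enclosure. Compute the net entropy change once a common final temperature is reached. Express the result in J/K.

Energy balance: T_f = (m₁c₁T₁ + m₂c₂T₂)/(m₁c₁ + m₂c₂) = 948.63 K.
ΔS₁ = m₁c₁ ln(T_f/T₁) = 26.6112 × ln(948.63/1030) = -2.19 J/K.
ΔS₂ = m₂c₂ ln(T_f/T₂) = 224.826 × ln(948.63/939) = 2.294 J/K.
ΔS_total = -2.19 + 2.294 = 0.104 J/K.

ΔS_total = 0.104 J/K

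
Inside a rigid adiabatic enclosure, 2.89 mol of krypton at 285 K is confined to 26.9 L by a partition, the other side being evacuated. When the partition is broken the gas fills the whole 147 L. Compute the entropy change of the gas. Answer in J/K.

ΔS_gas = 40.8 J/K

For an ideal gas in free expansion Q = 0 and W = 0, so T is unchanged.
Entropy is a state function; using a reversible isothermal path, ΔS_gas = nR ln(V₂/V₁) = 2.89 × 8.314 × ln(147/26.9) = 40.8 J/K.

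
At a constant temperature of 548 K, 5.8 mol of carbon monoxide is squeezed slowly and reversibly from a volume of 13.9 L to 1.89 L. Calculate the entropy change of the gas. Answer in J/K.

ΔS_gas = -96.2 J/K

For an isothermal ideal gas ΔS_gas = nR ln(V₂/V₁) = 5.8 × 8.314 × ln(1.89/13.9) = -96.2 J/K.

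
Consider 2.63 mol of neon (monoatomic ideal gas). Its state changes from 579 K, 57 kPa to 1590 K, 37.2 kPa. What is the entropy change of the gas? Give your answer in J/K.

ΔS = nC_p ln(T₂/T₁) − nR ln(P₂/P₁), with C_p = 5R/2 = 20.79 J mol⁻¹ K⁻¹ for a monoatomic ideal gas.
ΔS = 2.63 × [20.79 × ln(1590/579) − 8.314 × ln(37.2/57)] = 64.6 J/K.

ΔS = 64.6 J/K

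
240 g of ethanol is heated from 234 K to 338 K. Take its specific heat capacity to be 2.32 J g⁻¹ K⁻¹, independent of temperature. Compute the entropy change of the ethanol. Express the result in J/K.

ΔS = 205 J/K

ΔS = ∫dQ_rev/T = m c ln(T₂/T₁) = 240 × 2.32 × ln(338/234) = 205 J/K.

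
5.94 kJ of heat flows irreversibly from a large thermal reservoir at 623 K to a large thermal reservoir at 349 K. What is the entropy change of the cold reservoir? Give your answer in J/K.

ΔS_cold = 17 J/K

The cold reservoir gains heat Q, so ΔS_cold = +Q/T_C = 5940/349 = 17 J/K.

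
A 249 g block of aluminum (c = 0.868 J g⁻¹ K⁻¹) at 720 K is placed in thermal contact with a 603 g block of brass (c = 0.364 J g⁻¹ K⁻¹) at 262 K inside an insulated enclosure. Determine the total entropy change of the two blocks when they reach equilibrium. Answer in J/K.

Energy balance: T_f = (m₁c₁T₁ + m₂c₂T₂)/(m₁c₁ + m₂c₂) = 489.23 K.
ΔS₁ = m₁c₁ ln(T_f/T₁) = 216.132 × ln(489.23/720) = -83.52 J/K.
ΔS₂ = m₂c₂ ln(T_f/T₂) = 219.492 × ln(489.23/262) = 137.1 J/K.
ΔS_total = -83.52 + 137.1 = 53.6 J/K.

ΔS_total = 53.6 J/K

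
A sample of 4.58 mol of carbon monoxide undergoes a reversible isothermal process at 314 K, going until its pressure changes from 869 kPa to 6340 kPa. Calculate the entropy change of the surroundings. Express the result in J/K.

ΔS_surr = 75.7 J/K

For an isothermal ideal gas ΔS_gas = nR ln(P₁/P₂) = 4.58 × 8.314 × ln(869/6340) = -75.7 J/K.
The process is reversible, so ΔS_surr = −ΔS_gas = 75.7 J/K and ΔS_universe = 0.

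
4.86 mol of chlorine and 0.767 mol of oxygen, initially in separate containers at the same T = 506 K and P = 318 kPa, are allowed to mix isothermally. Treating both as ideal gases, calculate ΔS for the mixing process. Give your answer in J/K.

ΔS_mix = 18.6 J/K

Mole fractions: x_A = 4.86/5.63 = 0.864, x_B = 0.136.
ΔS_mix = −R(n_A ln x_A + n_B ln x_B) = −8.314 × (4.86 ln 0.864 + 0.767 ln 0.136) = 18.6 J/K.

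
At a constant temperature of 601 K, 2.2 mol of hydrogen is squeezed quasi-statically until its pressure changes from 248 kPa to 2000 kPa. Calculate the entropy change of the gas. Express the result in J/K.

For an isothermal ideal gas ΔS_gas = nR ln(P₁/P₂) = 2.2 × 8.314 × ln(248/2000) = -38.2 J/K.

ΔS_gas = -38.2 J/K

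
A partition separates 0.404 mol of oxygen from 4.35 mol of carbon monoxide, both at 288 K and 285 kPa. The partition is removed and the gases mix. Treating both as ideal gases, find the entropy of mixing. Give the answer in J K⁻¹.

Mole fractions: x_A = 0.404/4.75 = 0.085, x_B = 0.915.
ΔS_mix = −R(n_A ln x_A + n_B ln x_B) = −8.314 × (0.404 ln 0.085 + 4.35 ln 0.915) = 11.5 J/K.

ΔS_mix = 11.5 J/K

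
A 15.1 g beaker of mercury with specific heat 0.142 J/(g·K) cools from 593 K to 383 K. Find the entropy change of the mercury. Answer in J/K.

ΔS = -0.937 J/K

ΔS = ∫dQ_rev/T = m c ln(T₂/T₁) = 15.1 × 0.142 × ln(383/593) = -0.937 J/K.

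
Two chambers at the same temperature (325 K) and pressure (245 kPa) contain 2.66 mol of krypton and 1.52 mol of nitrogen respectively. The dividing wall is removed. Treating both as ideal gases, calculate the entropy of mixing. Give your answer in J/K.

Mole fractions: x_A = 2.66/4.18 = 0.636, x_B = 0.364.
ΔS_mix = −R(n_A ln x_A + n_B ln x_B) = −8.314 × (2.66 ln 0.636 + 1.52 ln 0.364) = 22.8 J/K.

ΔS_mix = 22.8 J/K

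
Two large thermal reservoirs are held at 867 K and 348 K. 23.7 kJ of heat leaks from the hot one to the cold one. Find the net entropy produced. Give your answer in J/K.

ΔS_hot = −Q/T_H = −23700/867 = -27.34 J/K and ΔS_cold = +Q/T_C = 23700/348 = 68.1 J/K.
ΔS_total = -27.34 + 68.1 = 40.8 J/K, positive as the second law requires.

ΔS_total = 40.8 J/K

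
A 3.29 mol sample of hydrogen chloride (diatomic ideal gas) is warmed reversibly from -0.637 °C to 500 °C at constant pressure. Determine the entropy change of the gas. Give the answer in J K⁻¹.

In kelvin: T₁ = 272.513 K, T₂ = 773.15 K. At constant pressure, ΔS = nC_p ln(T₂/T₁) with C_p = 7R/2 = 29.1 J mol⁻¹ K⁻¹.
ΔS = 3.29 × 29.1 × ln(773.15/272.513) = 99.8 J/K.

ΔS = 99.8 J/K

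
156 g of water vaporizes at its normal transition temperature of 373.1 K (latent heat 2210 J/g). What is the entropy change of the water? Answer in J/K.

ΔS = 924 J/K

Heat absorbed by the substance: Q = mL = 156 × 2210 = 344760 J.
At constant T, ΔS = Q_rev/T = 344760 / 373.1 = 924 J/K.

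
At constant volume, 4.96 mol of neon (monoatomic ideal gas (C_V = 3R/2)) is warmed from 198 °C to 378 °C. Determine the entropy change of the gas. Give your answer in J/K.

In kelvin: T₁ = 471.15 K, T₂ = 651.15 K. At constant volume, ΔS = nC_V ln(T₂/T₁) with C_V = 3R/2 = 12.47 J mol⁻¹ K⁻¹.
ΔS = 4.96 × 12.47 × ln(651.15/471.15) = 20 J/K.

ΔS = 20 J/K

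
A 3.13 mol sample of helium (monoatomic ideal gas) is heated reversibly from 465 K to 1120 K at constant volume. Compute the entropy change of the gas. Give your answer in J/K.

At constant volume, ΔS = nC_V ln(T₂/T₁) with C_V = 3R/2 = 12.47 J mol⁻¹ K⁻¹.
ΔS = 3.13 × 12.47 × ln(1120/465) = 34.3 J/K.

ΔS = 34.3 J/K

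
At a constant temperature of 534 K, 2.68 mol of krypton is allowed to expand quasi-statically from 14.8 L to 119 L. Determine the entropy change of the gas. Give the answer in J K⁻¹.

ΔS_gas = 46.4 J/K

For an isothermal ideal gas ΔS_gas = nR ln(V₂/V₁) = 2.68 × 8.314 × ln(119/14.8) = 46.4 J/K.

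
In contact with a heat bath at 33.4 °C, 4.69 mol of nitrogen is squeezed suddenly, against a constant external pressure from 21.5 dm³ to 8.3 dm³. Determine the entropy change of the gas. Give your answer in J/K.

ΔS_gas = -37.1 J/K

Entropy is a state function, so ΔS_gas depends only on the end states.
For an isothermal ideal gas ΔS_gas = nR ln(V₂/V₁) = 4.69 × 8.314 × ln(8.3/21.5) = -37.1 J/K.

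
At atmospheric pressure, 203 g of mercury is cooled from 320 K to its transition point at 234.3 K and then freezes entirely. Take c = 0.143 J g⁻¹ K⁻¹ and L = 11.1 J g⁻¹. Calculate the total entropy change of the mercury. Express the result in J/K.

ΔS = -18.7 J/K

Cooling step: ΔS₁ = m c ln(T_tr/T_i) = 203 × 0.143 × ln(234.3/320) = -9.049 J/K.
Phase change: ΔS₂ = −mL/T_tr = −203 × 11.1 / 234.3 = -9.617 J/K.
ΔS_total = (-9.049) + (-9.617) = -18.7 J/K.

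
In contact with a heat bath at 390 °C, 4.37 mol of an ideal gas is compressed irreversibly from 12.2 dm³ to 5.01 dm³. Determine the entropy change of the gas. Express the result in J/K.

ΔS_gas = -32.3 J/K

Entropy is a state function, so ΔS_gas depends only on the end states.
For an isothermal ideal gas ΔS_gas = nR ln(V₂/V₁) = 4.37 × 8.314 × ln(5.01/12.2) = -32.3 J/K.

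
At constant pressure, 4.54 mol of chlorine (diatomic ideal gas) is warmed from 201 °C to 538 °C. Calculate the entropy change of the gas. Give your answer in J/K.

ΔS = 70.9 J/K

In kelvin: T₁ = 474.15 K, T₂ = 811.15 K. At constant pressure, ΔS = nC_p ln(T₂/T₁) with C_p = 7R/2 = 29.1 J mol⁻¹ K⁻¹.
ΔS = 4.54 × 29.1 × ln(811.15/474.15) = 70.9 J/K.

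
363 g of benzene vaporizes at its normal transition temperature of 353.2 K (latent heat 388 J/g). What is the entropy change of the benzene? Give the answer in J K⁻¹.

ΔS = 399 J/K

Heat absorbed by the substance: Q = mL = 363 × 388 = 140844 J.
At constant T, ΔS = Q_rev/T = 140844 / 353.2 = 399 J/K.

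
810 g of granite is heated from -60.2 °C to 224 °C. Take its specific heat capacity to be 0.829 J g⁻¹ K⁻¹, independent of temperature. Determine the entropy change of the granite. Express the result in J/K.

In kelvin: T₁ = 212.95 K, T₂ = 497.15 K. ΔS = ∫dQ_rev/T = m c ln(T₂/T₁) = 810 × 0.829 × ln(497.15/212.95) = 569 J/K.

ΔS = 569 J/K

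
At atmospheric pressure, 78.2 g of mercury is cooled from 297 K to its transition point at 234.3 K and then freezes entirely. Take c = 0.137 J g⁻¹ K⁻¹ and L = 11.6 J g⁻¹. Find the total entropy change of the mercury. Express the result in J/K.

Cooling step: ΔS₁ = m c ln(T_tr/T_i) = 78.2 × 0.137 × ln(234.3/297) = -2.54 J/K.
Phase change: ΔS₂ = −mL/T_tr = −78.2 × 11.6 / 234.3 = -3.872 J/K.
ΔS_total = (-2.54) + (-3.872) = -6.41 J/K.

ΔS = -6.41 J/K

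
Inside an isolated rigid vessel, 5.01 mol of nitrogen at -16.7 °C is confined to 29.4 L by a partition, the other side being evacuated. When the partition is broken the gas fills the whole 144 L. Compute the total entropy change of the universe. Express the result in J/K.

For an ideal gas in free expansion Q = 0 and W = 0, so T is unchanged.
Entropy is a state function; using a reversible isothermal path, ΔS_gas = nR ln(V₂/V₁) = 5.01 × 8.314 × ln(144/29.4) = 66.2 J/K.
The insulated surroundings exchange no heat, so ΔS_surr = 0 and ΔS_universe = ΔS_gas.

ΔS_universe = 66.2 J/K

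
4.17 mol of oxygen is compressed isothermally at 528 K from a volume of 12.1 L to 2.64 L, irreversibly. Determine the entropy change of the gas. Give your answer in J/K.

ΔS_gas = -52.8 J/K

Entropy is a state function, so ΔS_gas depends only on the end states.
For an isothermal ideal gas ΔS_gas = nR ln(V₂/V₁) = 4.17 × 8.314 × ln(2.64/12.1) = -52.8 J/K.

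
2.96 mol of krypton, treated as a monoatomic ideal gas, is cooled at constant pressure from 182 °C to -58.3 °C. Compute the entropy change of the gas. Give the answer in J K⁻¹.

In kelvin: T₁ = 455.15 K, T₂ = 214.85 K. At constant pressure, ΔS = nC_p ln(T₂/T₁) with C_p = 5R/2 = 20.79 J mol⁻¹ K⁻¹.
ΔS = 2.96 × 20.79 × ln(214.85/455.15) = -46.2 J/K.

ΔS = -46.2 J/K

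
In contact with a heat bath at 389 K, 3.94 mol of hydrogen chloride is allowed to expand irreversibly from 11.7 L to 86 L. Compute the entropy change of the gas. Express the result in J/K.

ΔS_gas = 65.3 J/K

Entropy is a state function, so ΔS_gas depends only on the end states.
For an isothermal ideal gas ΔS_gas = nR ln(V₂/V₁) = 3.94 × 8.314 × ln(86/11.7) = 65.3 J/K.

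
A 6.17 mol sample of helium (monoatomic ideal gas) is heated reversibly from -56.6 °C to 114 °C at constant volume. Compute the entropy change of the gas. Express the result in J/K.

In kelvin: T₁ = 216.55 K, T₂ = 387.15 K. At constant volume, ΔS = nC_V ln(T₂/T₁) with C_V = 3R/2 = 12.47 J mol⁻¹ K⁻¹.
ΔS = 6.17 × 12.47 × ln(387.15/216.55) = 44.7 J/K.

ΔS = 44.7 J/K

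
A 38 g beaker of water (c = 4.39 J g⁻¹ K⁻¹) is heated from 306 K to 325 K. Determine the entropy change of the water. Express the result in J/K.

ΔS = ∫dQ_rev/T = m c ln(T₂/T₁) = 38 × 4.39 × ln(325/306) = 10 J/K.

ΔS = 10 J/K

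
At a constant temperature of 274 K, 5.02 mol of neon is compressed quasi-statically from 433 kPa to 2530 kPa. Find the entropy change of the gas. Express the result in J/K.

ΔS_gas = -73.7 J/K

For an isothermal ideal gas ΔS_gas = nR ln(P₁/P₂) = 5.02 × 8.314 × ln(433/2530) = -73.7 J/K.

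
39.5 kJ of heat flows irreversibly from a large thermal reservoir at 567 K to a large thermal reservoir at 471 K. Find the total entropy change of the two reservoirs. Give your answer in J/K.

ΔS_total = 14.2 J/K

ΔS_hot = −Q/T_H = −39500/567 = -69.66 J/K and ΔS_cold = +Q/T_C = 39500/471 = 83.86 J/K.
ΔS_total = -69.66 + 83.86 = 14.2 J/K, positive as the second law requires.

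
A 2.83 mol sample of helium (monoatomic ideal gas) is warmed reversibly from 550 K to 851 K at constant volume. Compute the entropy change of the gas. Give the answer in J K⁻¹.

ΔS = 15.4 J/K

At constant volume, ΔS = nC_V ln(T₂/T₁) with C_V = 3R/2 = 12.47 J mol⁻¹ K⁻¹.
ΔS = 2.83 × 12.47 × ln(851/550) = 15.4 J/K.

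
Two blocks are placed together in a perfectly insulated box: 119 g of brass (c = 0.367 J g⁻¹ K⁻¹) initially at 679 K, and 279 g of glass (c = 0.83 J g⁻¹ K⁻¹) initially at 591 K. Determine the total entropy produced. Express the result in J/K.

Energy balance: T_f = (m₁c₁T₁ + m₂c₂T₂)/(m₁c₁ + m₂c₂) = 604.96 K.
ΔS₁ = m₁c₁ ln(T_f/T₁) = 43.673 × ln(604.96/679) = -5.042 J/K.
ΔS₂ = m₂c₂ ln(T_f/T₂) = 231.57 × ln(604.96/591) = 5.407 J/K.
ΔS_total = -5.042 + 5.407 = 0.365 J/K.

ΔS_total = 0.365 J/K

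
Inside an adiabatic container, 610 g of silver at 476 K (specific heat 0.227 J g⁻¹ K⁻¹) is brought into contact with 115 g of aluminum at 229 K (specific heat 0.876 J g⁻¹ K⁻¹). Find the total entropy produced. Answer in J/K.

Energy balance: T_f = (m₁c₁T₁ + m₂c₂T₂)/(m₁c₁ + m₂c₂) = 371.98 K.
ΔS₁ = m₁c₁ ln(T_f/T₁) = 138.47 × ln(371.98/476) = -34.14 J/K.
ΔS₂ = m₂c₂ ln(T_f/T₂) = 100.74 × ln(371.98/229) = 48.87 J/K.
ΔS_total = -34.14 + 48.87 = 14.7 J/K.

ΔS_total = 14.7 J/K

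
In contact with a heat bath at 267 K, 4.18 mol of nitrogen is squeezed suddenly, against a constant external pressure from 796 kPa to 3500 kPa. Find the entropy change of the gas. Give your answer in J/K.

Entropy is a state function, so ΔS_gas depends only on the end states.
For an isothermal ideal gas ΔS_gas = nR ln(P₁/P₂) = 4.18 × 8.314 × ln(796/3500) = -51.5 J/K.

ΔS_gas = -51.5 J/K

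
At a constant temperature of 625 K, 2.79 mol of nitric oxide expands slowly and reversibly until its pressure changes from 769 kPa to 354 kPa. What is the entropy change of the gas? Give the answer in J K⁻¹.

ΔS_gas = 18 J/K

For an isothermal ideal gas ΔS_gas = nR ln(P₁/P₂) = 2.79 × 8.314 × ln(769/354) = 18 J/K.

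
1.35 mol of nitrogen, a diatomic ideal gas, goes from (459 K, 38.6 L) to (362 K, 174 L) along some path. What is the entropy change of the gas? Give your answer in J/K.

Entropy is a state function: ΔS = nC_V ln(T₂/T₁) + nR ln(V₂/V₁), with C_V = 5R/2 = 20.79 J mol⁻¹ K⁻¹ for a diatomic ideal gas.
ΔS = 1.35 × [20.79 × ln(362/459) + 8.314 × ln(174/38.6)] = 10.2 J/K.

ΔS = 10.2 J/K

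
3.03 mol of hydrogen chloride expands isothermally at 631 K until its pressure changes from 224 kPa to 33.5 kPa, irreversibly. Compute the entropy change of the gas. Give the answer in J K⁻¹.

Entropy is a state function, so ΔS_gas depends only on the end states.
For an isothermal ideal gas ΔS_gas = nR ln(P₁/P₂) = 3.03 × 8.314 × ln(224/33.5) = 47.9 J/K.

ΔS_gas = 47.9 J/K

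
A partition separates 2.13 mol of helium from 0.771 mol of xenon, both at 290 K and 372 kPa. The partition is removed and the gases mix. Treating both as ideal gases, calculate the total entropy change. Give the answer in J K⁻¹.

ΔS_mix = 14 J/K

Mole fractions: x_A = 2.13/2.9 = 0.734, x_B = 0.266.
ΔS_mix = −R(n_A ln x_A + n_B ln x_B) = −8.314 × (2.13 ln 0.734 + 0.771 ln 0.266) = 14 J/K.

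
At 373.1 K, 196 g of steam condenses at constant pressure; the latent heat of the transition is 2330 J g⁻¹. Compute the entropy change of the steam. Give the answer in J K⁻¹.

ΔS = -1220 J/K

Heat released by the substance: Q = −mL = −196 × 2330 = −456680 J.
At constant T, ΔS = Q_rev/T = −456680 / 373.1 = -1220 J/K.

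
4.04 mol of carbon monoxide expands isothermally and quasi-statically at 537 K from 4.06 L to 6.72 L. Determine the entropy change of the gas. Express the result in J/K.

ΔS_gas = 16.9 J/K

For an isothermal ideal gas ΔS_gas = nR ln(V₂/V₁) = 4.04 × 8.314 × ln(6.72/4.06) = 16.9 J/K.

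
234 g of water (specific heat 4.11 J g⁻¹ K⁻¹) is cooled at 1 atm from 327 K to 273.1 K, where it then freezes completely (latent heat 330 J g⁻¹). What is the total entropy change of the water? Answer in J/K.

Cooling step: ΔS₁ = m c ln(T_tr/T_i) = 234 × 4.11 × ln(273.1/327) = -173.2 J/K.
Phase change: ΔS₂ = −mL/T_tr = −234 × 330 / 273.1 = -282.8 J/K.
ΔS_total = (-173.2) + (-282.8) = -456 J/K.

ΔS = -456 J/K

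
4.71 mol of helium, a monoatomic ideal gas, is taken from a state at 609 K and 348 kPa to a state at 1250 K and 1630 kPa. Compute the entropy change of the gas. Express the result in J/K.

ΔS = nC_p ln(T₂/T₁) − nR ln(P₂/P₁), with C_p = 5R/2 = 20.79 J mol⁻¹ K⁻¹ for a monoatomic ideal gas.
ΔS = 4.71 × [20.79 × ln(1250/609) − 8.314 × ln(1630/348)] = 9.93 J/K.

ΔS = 9.93 J/K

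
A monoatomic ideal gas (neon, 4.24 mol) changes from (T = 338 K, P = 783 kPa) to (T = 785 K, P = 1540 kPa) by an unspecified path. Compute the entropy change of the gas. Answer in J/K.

ΔS = 50.4 J/K

ΔS = nC_p ln(T₂/T₁) − nR ln(P₂/P₁), with C_p = 5R/2 = 20.79 J mol⁻¹ K⁻¹ for a monoatomic ideal gas.
ΔS = 4.24 × [20.79 × ln(785/338) − 8.314 × ln(1540/783)] = 50.4 J/K.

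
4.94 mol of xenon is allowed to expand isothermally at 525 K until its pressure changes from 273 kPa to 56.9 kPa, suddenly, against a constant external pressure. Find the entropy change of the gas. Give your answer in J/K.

Entropy is a state function, so ΔS_gas depends only on the end states.
For an isothermal ideal gas ΔS_gas = nR ln(P₁/P₂) = 4.94 × 8.314 × ln(273/56.9) = 64.4 J/K.

ΔS_gas = 64.4 J/K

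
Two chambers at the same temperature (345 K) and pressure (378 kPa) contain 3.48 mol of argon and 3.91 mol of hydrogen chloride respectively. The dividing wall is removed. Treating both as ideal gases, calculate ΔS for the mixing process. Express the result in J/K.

Mole fractions: x_A = 3.48/7.39 = 0.471, x_B = 0.529.
ΔS_mix = −R(n_A ln x_A + n_B ln x_B) = −8.314 × (3.48 ln 0.471 + 3.91 ln 0.529) = 42.5 J/K.

ΔS_mix = 42.5 J/K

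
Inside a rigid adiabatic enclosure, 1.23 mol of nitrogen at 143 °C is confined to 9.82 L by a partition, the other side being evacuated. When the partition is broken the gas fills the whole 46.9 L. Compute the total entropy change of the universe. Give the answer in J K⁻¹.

For an ideal gas in free expansion Q = 0 and W = 0, so T is unchanged.
Entropy is a state function; using a reversible isothermal path, ΔS_gas = nR ln(V₂/V₁) = 1.23 × 8.314 × ln(46.9/9.82) = 16 J/K.
The insulated surroundings exchange no heat, so ΔS_surr = 0 and ΔS_universe = ΔS_gas.

ΔS_universe = 16 J/K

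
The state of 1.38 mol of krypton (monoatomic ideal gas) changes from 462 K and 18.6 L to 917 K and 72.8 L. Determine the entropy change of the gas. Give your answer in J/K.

Entropy is a state function: ΔS = nC_V ln(T₂/T₁) + nR ln(V₂/V₁), with C_V = 3R/2 = 12.47 J mol⁻¹ K⁻¹ for a monoatomic ideal gas.
ΔS = 1.38 × [12.47 × ln(917/462) + 8.314 × ln(72.8/18.6)] = 27.5 J/K.

ΔS = 27.5 J/K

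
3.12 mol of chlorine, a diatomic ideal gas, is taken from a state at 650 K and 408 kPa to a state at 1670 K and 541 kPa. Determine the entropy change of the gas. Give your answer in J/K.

ΔS = 78.4 J/K

ΔS = nC_p ln(T₂/T₁) − nR ln(P₂/P₁), with C_p = 7R/2 = 29.1 J mol⁻¹ K⁻¹ for a diatomic ideal gas.
ΔS = 3.12 × [29.1 × ln(1670/650) − 8.314 × ln(541/408)] = 78.4 J/K.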